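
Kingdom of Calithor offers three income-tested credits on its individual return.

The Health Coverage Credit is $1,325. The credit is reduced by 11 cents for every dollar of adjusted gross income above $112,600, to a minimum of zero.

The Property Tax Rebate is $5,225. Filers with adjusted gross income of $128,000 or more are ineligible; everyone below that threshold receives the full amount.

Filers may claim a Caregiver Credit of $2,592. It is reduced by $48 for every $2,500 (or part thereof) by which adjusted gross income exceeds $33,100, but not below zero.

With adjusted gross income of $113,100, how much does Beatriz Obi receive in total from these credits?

$7,551

Health Coverage Credit: 11% of the $500 excess over $112,600 is $55; credit = $1,325 − $55 = $1,270.
Property Tax Rebate: $113,100 is below the $128,000 cutoff, so the full $5,225 applies.
Caregiver Credit: income exceeds $33,100 by $80,000, which is 32 full-or-partial $2,500 increments; reduction = 32 × $48 = $1,536, leaving $1,056.
Total: $1,270 + $5,225 + $1,056 = $7,551.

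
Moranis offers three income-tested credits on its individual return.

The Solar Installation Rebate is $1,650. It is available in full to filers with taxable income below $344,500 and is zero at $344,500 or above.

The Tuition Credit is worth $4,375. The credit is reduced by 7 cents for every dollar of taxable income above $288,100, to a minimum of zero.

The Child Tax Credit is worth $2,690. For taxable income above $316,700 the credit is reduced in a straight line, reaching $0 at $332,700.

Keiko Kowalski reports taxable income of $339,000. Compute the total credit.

Solar Installation Rebate: $339,000 is below the $344,500 cutoff, so the full $1,650 applies.
Tuition Credit: 7% of the $50,900 excess over $288,100 is $3,563; credit = $4,375 − $3,563 = $812.
Child Tax Credit: $339,000 is at or above $332,700, so the credit is $0.
Total: $1,650 + $812 + $0 = $2,462.

$2,462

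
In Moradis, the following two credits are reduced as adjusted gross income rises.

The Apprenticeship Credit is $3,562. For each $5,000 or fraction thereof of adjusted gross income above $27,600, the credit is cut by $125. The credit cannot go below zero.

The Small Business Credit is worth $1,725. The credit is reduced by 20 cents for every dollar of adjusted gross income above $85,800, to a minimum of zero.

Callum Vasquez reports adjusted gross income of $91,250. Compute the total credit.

Apprenticeship Credit: income exceeds $27,600 by $63,650, which is 13 full-or-partial $5,000 increments; reduction = 13 × $125 = $1,625, leaving $1,937.
Small Business Credit: 20% of the $5,450 excess over $85,800 is $1,090; credit = $1,725 − $1,090 = $635.
Total: $1,937 + $635 = $2,572.

$2,572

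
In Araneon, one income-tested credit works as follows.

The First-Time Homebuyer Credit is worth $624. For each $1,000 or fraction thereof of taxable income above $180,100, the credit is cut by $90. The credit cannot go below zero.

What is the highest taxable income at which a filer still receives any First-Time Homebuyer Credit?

After 6 increments the reduction is 6 × $90 = $540, leaving $84; one more increment wipes it out. Increment 6 ends at excess 6 × $1,000 = $6,000, so the highest qualifying income is $180,100 + $6,000 = $186,100.

$186,100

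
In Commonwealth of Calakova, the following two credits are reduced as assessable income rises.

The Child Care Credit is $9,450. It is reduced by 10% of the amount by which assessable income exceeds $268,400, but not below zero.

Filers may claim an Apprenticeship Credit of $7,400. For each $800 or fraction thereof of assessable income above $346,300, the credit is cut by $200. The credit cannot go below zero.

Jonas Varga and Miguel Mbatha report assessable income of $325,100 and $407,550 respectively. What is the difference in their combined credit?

Jonas ($325,100): Child Care Credit: 10% of the $56,700 excess over $268,400 is $5,670; credit = $9,450 − $5,670 = $3,780. Apprenticeship Credit: $325,100 is at or below the $346,300 threshold, so the full $7,400 applies. total $3,780 + $7,400 = $11,180
Miguel ($407,550): Child Care Credit: 10% of the $139,150 excess over $268,400 is $13,915 ≥ base, so the credit is $0. Apprenticeship Credit: income exceeds $346,300 by $61,250 → 77 increments × $200 = $15,400 ≥ base, so the credit is $0. total $0 + $0 = $0
Difference: |$11,180 − $0| = $11,180.

$11,180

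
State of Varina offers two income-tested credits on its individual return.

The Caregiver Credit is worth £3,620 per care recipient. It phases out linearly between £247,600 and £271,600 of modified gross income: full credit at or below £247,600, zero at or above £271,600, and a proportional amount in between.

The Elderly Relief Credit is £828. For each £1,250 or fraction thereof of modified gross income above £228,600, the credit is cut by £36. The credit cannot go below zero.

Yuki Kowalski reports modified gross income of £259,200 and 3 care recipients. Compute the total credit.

£5,611

Caregiver Credit: base = 3 × £3,620 = £10,860. £259,200 is £11,600 into a £24,000 phase-out range, leaving 12,400/24,000 of the credit: £10,860 × 12,400/24,000 = £5,611.
Elderly Relief Credit: income exceeds £228,600 by £30,600 → 25 increments × £36 = £900 ≥ base, so the credit is £0.
Total: £5,611 + £0 = £5,611.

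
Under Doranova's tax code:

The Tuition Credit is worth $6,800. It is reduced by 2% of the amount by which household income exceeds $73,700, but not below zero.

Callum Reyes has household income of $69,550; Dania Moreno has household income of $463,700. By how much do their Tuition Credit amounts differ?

$6,800

Callum ($69,550): Tuition Credit: $69,550 is at or below the $73,700 threshold, so the full $6,800 applies.
Dania ($463,700): Tuition Credit: 2% of the $390,000 excess over $73,700 is $7,800 ≥ base, so the credit is $0.
Difference: |$6,800 − $0| = $6,800.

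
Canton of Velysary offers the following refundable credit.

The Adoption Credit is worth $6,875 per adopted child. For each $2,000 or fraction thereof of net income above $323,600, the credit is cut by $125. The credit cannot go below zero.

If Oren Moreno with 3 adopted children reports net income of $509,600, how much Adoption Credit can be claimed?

$9,000

Adoption Credit: base = 3 × $6,875 = $20,625. income exceeds $323,600 by $186,000, which is 93 full-or-partial $2,000 increments; reduction = 93 × $125 = $11,625, leaving $9,000.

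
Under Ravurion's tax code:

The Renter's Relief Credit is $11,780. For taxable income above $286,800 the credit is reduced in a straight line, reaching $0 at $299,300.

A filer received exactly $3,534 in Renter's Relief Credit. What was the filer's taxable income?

$3,534 is 3,534/11,780 of the full $11,780, so 8,246/11,780 of the $12,500 range has been used: income = $286,800 + $12,500 × 8,246/11,780 = $295,550.

$295,550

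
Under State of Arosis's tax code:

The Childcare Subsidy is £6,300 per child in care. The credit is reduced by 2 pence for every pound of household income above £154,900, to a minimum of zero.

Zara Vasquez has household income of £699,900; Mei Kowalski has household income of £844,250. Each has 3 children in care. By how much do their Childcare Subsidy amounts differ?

£2,887

Zara (£699,900): Childcare Subsidy: base = 3 × £6,300 = £18,900. 2% of the £545,000 excess over £154,900 is £10,900; credit = £18,900 − £10,900 = £8,000.
Mei (£844,250): Childcare Subsidy: base = 3 × £6,300 = £18,900. 2% of the £689,350 excess over £154,900 is £13,787; credit = £18,900 − £13,787 = £5,113.
Difference: |£8,000 − £5,113| = £2,887.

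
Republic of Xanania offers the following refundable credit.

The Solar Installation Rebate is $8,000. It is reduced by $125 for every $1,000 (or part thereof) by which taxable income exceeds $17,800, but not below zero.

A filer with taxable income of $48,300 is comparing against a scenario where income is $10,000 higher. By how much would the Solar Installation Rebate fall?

$1,250

At $48,300 — income exceeds $17,800 by $30,500, which is 31 full-or-partial $1,000 increments; reduction = 31 × $125 = $3,875, leaving $4,125.
At $58,300 — income exceeds $17,800 by $40,500, which is 41 full-or-partial $1,000 increments; reduction = 41 × $125 = $5,125, leaving $2,875.
Lost: $4,125 − $2,875 = $1,250.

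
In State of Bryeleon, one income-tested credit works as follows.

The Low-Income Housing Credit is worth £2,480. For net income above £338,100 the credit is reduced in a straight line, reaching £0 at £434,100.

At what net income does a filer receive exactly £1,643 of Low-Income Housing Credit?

£1,643 is 1,643/2,480 of the full £2,480, so 837/2,480 of the £96,000 range has been used: income = £338,100 + £96,000 × 837/2,480 = £370,500.

£370,500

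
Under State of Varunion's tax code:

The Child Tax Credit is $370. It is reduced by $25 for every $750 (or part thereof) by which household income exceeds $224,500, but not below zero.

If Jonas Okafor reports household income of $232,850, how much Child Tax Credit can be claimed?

$70

Child Tax Credit: income exceeds $224,500 by $8,350, which is 12 full-or-partial $750 increments; reduction = 12 × $25 = $300, leaving $70.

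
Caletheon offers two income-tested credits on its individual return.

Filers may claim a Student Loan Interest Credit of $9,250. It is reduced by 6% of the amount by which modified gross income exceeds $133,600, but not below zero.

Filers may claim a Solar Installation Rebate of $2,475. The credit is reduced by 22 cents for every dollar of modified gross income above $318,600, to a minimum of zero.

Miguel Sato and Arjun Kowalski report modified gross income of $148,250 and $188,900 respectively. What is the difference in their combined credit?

Miguel ($148,250): Student Loan Interest Credit: 6% of the $14,650 excess over $133,600 is $879; credit = $9,250 − $879 = $8,371. Solar Installation Rebate: $148,250 is at or below the $318,600 threshold, so the full $2,475 applies. total $8,371 + $2,475 = $10,846
Arjun ($188,900): Student Loan Interest Credit: 6% of the $55,300 excess over $133,600 is $3,318; credit = $9,250 − $3,318 = $5,932. Solar Installation Rebate: $188,900 is at or below the $318,600 threshold, so the full $2,475 applies. total $5,932 + $2,475 = $8,407
Difference: |$10,846 − $8,407| = $2,439.

$2,439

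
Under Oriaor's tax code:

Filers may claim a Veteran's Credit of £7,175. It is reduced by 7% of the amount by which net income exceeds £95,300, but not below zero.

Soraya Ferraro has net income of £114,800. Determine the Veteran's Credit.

£5,810

Veteran's Credit: 7% of the £19,500 excess over £95,300 is £1,365; credit = £7,175 − £1,365 = £5,810.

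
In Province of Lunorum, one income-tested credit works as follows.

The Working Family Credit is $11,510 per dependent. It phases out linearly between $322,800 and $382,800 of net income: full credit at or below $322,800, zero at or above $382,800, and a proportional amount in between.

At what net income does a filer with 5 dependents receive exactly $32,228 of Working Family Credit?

Full credit = 5 × $11,510 = $57,550.
$32,228 is 32,228/57,550 of the full $57,550, so 25,322/57,550 of the $60,000 range has been used: income = $322,800 + $60,000 × 25,322/57,550 = $349,200.

$349,200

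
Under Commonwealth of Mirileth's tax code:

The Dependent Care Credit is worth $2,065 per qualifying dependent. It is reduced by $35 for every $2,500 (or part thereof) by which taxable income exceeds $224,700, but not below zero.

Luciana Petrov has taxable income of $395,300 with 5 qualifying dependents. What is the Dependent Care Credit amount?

$7,910

Dependent Care Credit: base = 5 × $2,065 = $10,325. income exceeds $224,700 by $170,600, which is 69 full-or-partial $2,500 increments; reduction = 69 × $35 = $2,415, leaving $7,910.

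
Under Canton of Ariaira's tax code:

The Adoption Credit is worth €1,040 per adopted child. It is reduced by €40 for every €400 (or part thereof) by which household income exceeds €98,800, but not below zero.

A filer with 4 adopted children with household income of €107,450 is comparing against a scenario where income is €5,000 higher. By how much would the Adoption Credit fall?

€520

At €107,450 — base = 4 × €1,040 = €4,160. income exceeds €98,800 by €8,650, which is 22 full-or-partial €400 increments; reduction = 22 × €40 = €880, leaving €3,280.
At €112,450 — base = 4 × €1,040 = €4,160. income exceeds €98,800 by €13,650, which is 35 full-or-partial €400 increments; reduction = 35 × €40 = €1,400, leaving €2,760.
Lost: €3,280 − €2,760 = €520.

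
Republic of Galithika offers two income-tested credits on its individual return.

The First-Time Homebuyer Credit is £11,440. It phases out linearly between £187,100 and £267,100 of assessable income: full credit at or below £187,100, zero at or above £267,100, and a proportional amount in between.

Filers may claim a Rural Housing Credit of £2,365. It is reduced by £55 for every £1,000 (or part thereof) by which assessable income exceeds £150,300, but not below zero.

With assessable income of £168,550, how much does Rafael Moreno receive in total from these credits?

£12,760

First-Time Homebuyer Credit: £168,550 is at or below the £187,100 threshold, so the full £11,440 applies.
Rural Housing Credit: income exceeds £150,300 by £18,250, which is 19 full-or-partial £1,000 increments; reduction = 19 × £55 = £1,045, leaving £1,320.
Total: £11,440 + £1,320 = £12,760.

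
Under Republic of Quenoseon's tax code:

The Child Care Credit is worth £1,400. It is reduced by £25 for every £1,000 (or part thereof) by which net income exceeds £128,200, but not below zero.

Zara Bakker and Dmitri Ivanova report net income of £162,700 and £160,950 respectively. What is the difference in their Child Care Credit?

Zara (£162,700): Child Care Credit: income exceeds £128,200 by £34,500, which is 35 full-or-partial £1,000 increments; reduction = 35 × £25 = £875, leaving £525.
Dmitri (£160,950): Child Care Credit: income exceeds £128,200 by £32,750, which is 33 full-or-partial £1,000 increments; reduction = 33 × £25 = £825, leaving £575.
Difference: |£525 − £575| = £50.

£50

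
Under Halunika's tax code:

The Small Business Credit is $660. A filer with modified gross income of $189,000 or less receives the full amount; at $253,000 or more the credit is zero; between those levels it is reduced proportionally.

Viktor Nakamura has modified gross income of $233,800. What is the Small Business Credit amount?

$198

Small Business Credit: $233,800 is $44,800 into a $64,000 phase-out range, leaving 19,200/64,000 of the credit: $660 × 19,200/64,000 = $198.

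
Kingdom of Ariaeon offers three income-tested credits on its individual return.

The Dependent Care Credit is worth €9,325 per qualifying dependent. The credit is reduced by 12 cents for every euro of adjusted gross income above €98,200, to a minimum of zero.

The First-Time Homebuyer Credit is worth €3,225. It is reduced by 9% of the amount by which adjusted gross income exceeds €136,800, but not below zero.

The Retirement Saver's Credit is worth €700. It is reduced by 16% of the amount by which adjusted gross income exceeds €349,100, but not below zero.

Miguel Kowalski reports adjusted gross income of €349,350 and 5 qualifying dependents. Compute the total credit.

Dependent Care Credit: base = 5 × €9,325 = €46,625. 12% of the €251,150 excess over €98,200 is €30,138; credit = €46,625 − €30,138 = €16,487.
First-Time Homebuyer Credit: 9% of the €212,550 excess over €136,800 is €19,129.50 ≥ base, so the credit is €0.
Retirement Saver's Credit: 16% of the €250 excess over €349,100 is €40; credit = €700 − €40 = €660.
Total: €16,487 + €0 + €660 = €17,147.

€17,147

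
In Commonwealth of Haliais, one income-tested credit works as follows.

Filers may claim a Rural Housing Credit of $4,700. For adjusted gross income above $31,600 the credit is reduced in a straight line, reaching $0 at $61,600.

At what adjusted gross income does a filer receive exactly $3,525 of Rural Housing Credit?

$3,525 is 3,525/4,700 of the full $4,700, so 1,175/4,700 of the $30,000 range has been used: income = $31,600 + $30,000 × 1,175/4,700 = $39,100.

$39,100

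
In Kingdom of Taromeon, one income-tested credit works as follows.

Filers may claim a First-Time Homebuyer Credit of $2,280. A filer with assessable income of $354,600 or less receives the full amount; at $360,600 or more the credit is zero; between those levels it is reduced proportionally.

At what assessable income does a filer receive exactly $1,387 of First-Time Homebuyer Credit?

$1,387 is 1,387/2,280 of the full $2,280, so 893/2,280 of the $6,000 range has been used: income = $354,600 + $6,000 × 893/2,280 = $356,950.

$356,950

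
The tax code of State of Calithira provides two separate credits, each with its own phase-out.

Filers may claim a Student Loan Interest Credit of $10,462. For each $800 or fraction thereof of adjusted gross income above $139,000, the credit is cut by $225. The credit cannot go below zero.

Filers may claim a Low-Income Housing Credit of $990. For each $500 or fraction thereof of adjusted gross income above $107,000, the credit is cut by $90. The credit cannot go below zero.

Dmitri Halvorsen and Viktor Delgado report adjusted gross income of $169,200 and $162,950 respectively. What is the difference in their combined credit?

$1,800

Dmitri ($169,200): Student Loan Interest Credit: income exceeds $139,000 by $30,200, which is 38 full-or-partial $800 increments; reduction = 38 × $225 = $8,550, leaving $1,912. Low-Income Housing Credit: income exceeds $107,000 by $62,200 → 125 increments × $90 = $11,250 ≥ base, so the credit is $0. total $1,912 + $0 = $1,912
Viktor ($162,950): Student Loan Interest Credit: income exceeds $139,000 by $23,950, which is 30 full-or-partial $800 increments; reduction = 30 × $225 = $6,750, leaving $3,712. Low-Income Housing Credit: income exceeds $107,000 by $55,950 → 112 increments × $90 = $10,080 ≥ base, so the credit is $0. total $3,712 + $0 = $3,712
Difference: |$1,912 − $3,712| = $1,800.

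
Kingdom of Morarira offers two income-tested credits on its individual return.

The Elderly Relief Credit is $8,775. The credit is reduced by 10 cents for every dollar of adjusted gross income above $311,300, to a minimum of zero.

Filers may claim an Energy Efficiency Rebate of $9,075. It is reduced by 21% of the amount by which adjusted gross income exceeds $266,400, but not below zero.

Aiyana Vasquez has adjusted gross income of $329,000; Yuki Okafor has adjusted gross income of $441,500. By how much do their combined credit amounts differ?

$7,005

Aiyana ($329,000): Elderly Relief Credit: 10% of the $17,700 excess over $311,300 is $1,770; credit = $8,775 − $1,770 = $7,005. Energy Efficiency Rebate: 21% of the $62,600 excess over $266,400 is $13,146 ≥ base, so the credit is $0. total $7,005 + $0 = $7,005
Yuki ($441,500): Elderly Relief Credit: 10% of the $130,200 excess over $311,300 is $13,020 ≥ base, so the credit is $0. Energy Efficiency Rebate: 21% of the $175,100 excess over $266,400 is $36,771 ≥ base, so the credit is $0. total $0 + $0 = $0
Difference: |$7,005 − $0| = $7,005.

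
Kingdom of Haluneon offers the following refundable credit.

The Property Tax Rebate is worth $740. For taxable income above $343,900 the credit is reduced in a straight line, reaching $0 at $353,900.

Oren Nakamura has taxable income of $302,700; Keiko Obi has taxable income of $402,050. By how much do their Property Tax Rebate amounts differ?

$740

Oren ($302,700): Property Tax Rebate: $302,700 is at or below the $343,900 threshold, so the full $740 applies.
Keiko ($402,050): Property Tax Rebate: $402,050 is at or above $353,900, so the credit is $0.
Difference: |$740 − $0| = $740.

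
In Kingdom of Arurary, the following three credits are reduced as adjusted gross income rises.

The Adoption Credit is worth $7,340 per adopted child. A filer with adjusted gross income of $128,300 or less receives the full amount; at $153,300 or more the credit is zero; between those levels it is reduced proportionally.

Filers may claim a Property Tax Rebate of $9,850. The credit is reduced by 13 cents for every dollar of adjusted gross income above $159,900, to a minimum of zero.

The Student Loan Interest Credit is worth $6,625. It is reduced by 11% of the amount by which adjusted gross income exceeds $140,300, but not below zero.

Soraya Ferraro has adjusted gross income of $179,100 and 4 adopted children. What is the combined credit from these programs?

$9,711

Adoption Credit: base = 4 × $7,340 = $29,360. $179,100 is at or above $153,300, so the credit is $0.
Property Tax Rebate: 13% of the $19,200 excess over $159,900 is $2,496; credit = $9,850 − $2,496 = $7,354.
Student Loan Interest Credit: 11% of the $38,800 excess over $140,300 is $4,268; credit = $6,625 − $4,268 = $2,357.
Total: $0 + $7,354 + $2,357 = $9,711.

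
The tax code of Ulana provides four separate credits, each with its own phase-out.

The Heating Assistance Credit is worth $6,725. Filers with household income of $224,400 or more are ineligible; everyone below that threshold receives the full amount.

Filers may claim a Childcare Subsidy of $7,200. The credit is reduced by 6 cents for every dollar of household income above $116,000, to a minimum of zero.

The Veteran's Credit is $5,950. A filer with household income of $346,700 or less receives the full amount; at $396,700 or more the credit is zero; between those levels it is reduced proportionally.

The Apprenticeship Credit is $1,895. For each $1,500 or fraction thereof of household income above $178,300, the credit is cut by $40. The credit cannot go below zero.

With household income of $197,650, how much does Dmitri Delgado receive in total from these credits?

$16,351

Heating Assistance Credit: $197,650 is below the $224,400 cutoff, so the full $6,725 applies.
Childcare Subsidy: 6% of the $81,650 excess over $116,000 is $4,899; credit = $7,200 − $4,899 = $2,301.
Veteran's Credit: $197,650 is at or below the $346,700 threshold, so the full $5,950 applies.
Apprenticeship Credit: income exceeds $178,300 by $19,350, which is 13 full-or-partial $1,500 increments; reduction = 13 × $40 = $520, leaving $1,375.
Total: $6,725 + $2,301 + $5,950 + $1,375 = $16,351.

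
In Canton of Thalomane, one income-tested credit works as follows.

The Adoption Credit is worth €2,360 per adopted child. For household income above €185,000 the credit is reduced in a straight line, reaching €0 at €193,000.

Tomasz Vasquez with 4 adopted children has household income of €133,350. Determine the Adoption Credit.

€9,440

Adoption Credit: base = 4 × €2,360 = €9,440. €133,350 is at or below the €185,000 threshold, so the full €9,440 applies.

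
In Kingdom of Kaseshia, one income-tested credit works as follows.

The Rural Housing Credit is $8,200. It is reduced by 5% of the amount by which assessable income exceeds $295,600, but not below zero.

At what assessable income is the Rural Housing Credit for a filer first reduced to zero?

The credit falls by 5% of each dollar above $295,600, so it reaches zero when the excess is $8,200 / 5% = $164,000: income = $295,600 + $164,000 = $459,600.

$459,600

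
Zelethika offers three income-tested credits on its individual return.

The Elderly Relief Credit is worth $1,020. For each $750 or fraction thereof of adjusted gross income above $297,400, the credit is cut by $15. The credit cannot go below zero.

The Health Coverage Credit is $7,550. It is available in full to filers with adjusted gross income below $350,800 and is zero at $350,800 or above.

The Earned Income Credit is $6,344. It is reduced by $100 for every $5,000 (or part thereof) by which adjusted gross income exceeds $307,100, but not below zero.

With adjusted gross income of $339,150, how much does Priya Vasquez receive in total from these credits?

$13,374

Elderly Relief Credit: income exceeds $297,400 by $41,750, which is 56 full-or-partial $750 increments; reduction = 56 × $15 = $840, leaving $180.
Health Coverage Credit: $339,150 is below the $350,800 cutoff, so the full $7,550 applies.
Earned Income Credit: income exceeds $307,100 by $32,050, which is 7 full-or-partial $5,000 increments; reduction = 7 × $100 = $700, leaving $5,644.
Total: $180 + $7,550 + $5,644 = $13,374.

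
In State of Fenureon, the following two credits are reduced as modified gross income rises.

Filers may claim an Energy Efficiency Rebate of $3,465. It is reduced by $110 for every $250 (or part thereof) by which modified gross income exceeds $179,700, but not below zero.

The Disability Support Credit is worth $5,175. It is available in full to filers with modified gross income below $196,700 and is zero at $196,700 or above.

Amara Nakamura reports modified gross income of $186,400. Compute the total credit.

$5,670

Energy Efficiency Rebate: income exceeds $179,700 by $6,700, which is 27 full-or-partial $250 increments; reduction = 27 × $110 = $2,970, leaving $495.
Disability Support Credit: $186,400 is below the $196,700 cutoff, so the full $5,175 applies.
Total: $495 + $5,175 = $5,670.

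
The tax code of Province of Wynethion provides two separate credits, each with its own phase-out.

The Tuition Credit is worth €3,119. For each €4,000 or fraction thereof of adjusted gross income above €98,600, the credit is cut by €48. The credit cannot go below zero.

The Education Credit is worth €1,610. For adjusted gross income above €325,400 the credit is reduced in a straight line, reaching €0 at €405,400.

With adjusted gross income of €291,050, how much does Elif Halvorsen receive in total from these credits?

€2,377

Tuition Credit: income exceeds €98,600 by €192,450, which is 49 full-or-partial €4,000 increments; reduction = 49 × €48 = €2,352, leaving €767.
Education Credit: €291,050 is at or below the €325,400 threshold, so the full €1,610 applies.
Total: €767 + €1,610 = €2,377.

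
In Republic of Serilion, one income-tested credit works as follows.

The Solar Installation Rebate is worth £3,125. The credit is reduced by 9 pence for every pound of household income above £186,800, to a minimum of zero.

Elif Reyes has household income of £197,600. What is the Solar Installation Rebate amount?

Solar Installation Rebate: 9% of the £10,800 excess over £186,800 is £972; credit = £3,125 − £972 = £2,153.

£2,153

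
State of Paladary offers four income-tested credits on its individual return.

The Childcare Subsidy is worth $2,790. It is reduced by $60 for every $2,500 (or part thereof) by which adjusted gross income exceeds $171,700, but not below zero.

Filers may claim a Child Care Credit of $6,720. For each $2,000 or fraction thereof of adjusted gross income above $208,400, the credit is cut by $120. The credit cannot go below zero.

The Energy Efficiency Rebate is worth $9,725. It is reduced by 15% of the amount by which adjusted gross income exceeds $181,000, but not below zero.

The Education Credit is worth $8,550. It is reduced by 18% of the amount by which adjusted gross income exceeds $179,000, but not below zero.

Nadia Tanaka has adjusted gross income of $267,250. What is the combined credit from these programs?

$3,570

Childcare Subsidy: income exceeds $171,700 by $95,550, which is 39 full-or-partial $2,500 increments; reduction = 39 × $60 = $2,340, leaving $450.
Child Care Credit: income exceeds $208,400 by $58,850, which is 30 full-or-partial $2,000 increments; reduction = 30 × $120 = $3,600, leaving $3,120.
Energy Efficiency Rebate: 15% of the $86,250 excess over $181,000 is $12,937.50 ≥ base, so the credit is $0.
Education Credit: 18% of the $88,250 excess over $179,000 is $15,885 ≥ base, so the credit is $0.
Total: $450 + $3,120 + $0 + $0 = $3,570.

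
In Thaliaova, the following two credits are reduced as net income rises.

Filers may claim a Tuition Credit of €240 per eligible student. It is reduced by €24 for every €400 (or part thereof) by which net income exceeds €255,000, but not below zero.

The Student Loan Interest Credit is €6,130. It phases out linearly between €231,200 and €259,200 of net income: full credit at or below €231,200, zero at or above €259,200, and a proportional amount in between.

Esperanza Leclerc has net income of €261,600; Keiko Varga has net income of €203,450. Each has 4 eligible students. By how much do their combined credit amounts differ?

€6,538

Esperanza (€261,600): Tuition Credit: base = 4 × €240 = €960. income exceeds €255,000 by €6,600, which is 17 full-or-partial €400 increments; reduction = 17 × €24 = €408, leaving €552. Student Loan Interest Credit: €261,600 is at or above €259,200, so the credit is €0. total €552 + €0 = €552
Keiko (€203,450): Tuition Credit: base = 4 × €240 = €960. €203,450 is at or below the €255,000 threshold, so the full €960 applies. Student Loan Interest Credit: €203,450 is at or below the €231,200 threshold, so the full €6,130 applies. total €960 + €6,130 = €7,090
Difference: |€552 − €7,090| = €6,538.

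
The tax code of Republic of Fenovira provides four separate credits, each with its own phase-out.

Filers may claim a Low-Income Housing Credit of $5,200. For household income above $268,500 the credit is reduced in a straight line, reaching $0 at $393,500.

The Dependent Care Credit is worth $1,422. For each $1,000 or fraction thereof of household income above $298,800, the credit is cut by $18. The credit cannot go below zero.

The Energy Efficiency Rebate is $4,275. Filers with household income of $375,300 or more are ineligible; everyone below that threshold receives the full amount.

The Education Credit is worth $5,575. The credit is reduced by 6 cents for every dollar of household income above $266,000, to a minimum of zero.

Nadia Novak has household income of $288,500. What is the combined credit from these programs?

$14,290

Low-Income Housing Credit: $288,500 is $20,000 into a $125,000 phase-out range, leaving 105,000/125,000 of the credit: $5,200 × 105,000/125,000 = $4,368.
Dependent Care Credit: $288,500 is at or below the $298,800 threshold, so the full $1,422 applies.
Energy Efficiency Rebate: $288,500 is below the $375,300 cutoff, so the full $4,275 applies.
Education Credit: 6% of the $22,500 excess over $266,000 is $1,350; credit = $5,575 − $1,350 = $4,225.
Total: $4,368 + $1,422 + $4,275 + $4,225 = $14,290.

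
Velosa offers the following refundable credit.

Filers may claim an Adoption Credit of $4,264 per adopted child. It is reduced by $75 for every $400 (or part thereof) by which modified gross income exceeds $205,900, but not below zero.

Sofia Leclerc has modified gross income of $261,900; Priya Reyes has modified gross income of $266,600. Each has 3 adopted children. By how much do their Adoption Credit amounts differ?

$900

Sofia ($261,900): Adoption Credit: base = 3 × $4,264 = $12,792. income exceeds $205,900 by $56,000, which is 140 full-or-partial $400 increments; reduction = 140 × $75 = $10,500, leaving $2,292.
Priya ($266,600): Adoption Credit: base = 3 × $4,264 = $12,792. income exceeds $205,900 by $60,700, which is 152 full-or-partial $400 increments; reduction = 152 × $75 = $11,400, leaving $1,392.
Difference: |$2,292 − $1,392| = $900.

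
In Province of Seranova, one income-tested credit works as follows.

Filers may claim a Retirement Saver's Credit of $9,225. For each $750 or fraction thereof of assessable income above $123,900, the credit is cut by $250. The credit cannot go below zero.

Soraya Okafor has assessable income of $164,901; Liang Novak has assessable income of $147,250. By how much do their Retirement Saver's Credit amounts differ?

$1,225

Soraya ($164,901): Retirement Saver's Credit: income exceeds $123,900 by $41,001 → 55 increments × $250 = $13,750 ≥ base, so the credit is $0.
Liang ($147,250): Retirement Saver's Credit: income exceeds $123,900 by $23,350, which is 32 full-or-partial $750 increments; reduction = 32 × $250 = $8,000, leaving $1,225.
Difference: |$0 − $1,225| = $1,225.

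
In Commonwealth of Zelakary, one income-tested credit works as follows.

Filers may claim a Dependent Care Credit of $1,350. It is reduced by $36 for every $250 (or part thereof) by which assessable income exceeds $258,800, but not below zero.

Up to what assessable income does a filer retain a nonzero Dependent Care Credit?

$268,050

After 37 increments the reduction is 37 × $36 = $1,332, leaving $18; one more increment wipes it out. Increment 37 ends at excess 37 × $250 = $9,250, so the highest qualifying income is $258,800 + $9,250 = $268,050.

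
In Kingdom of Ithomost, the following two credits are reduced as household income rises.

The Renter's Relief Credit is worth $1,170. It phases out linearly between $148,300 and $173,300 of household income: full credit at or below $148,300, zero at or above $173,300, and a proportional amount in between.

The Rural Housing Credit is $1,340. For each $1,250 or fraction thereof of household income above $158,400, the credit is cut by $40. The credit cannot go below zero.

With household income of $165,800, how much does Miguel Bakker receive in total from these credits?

Renter's Relief Credit: $165,800 is $17,500 into a $25,000 phase-out range, leaving 7,500/25,000 of the credit: $1,170 × 7,500/25,000 = $351.
Rural Housing Credit: income exceeds $158,400 by $7,400, which is 6 full-or-partial $1,250 increments; reduction = 6 × $40 = $240, leaving $1,100.
Total: $351 + $1,100 = $1,451.

$1,451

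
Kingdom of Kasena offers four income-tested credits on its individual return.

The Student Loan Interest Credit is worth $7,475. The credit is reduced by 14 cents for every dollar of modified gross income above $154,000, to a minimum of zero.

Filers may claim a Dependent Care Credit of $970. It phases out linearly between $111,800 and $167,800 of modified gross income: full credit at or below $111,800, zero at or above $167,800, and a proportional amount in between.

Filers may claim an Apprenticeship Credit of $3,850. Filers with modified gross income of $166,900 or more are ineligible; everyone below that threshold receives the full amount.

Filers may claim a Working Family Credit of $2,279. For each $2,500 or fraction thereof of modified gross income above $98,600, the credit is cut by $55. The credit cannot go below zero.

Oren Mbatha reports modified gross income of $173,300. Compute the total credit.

$5,402

Student Loan Interest Credit: 14% of the $19,300 excess over $154,000 is $2,702; credit = $7,475 − $2,702 = $4,773.
Dependent Care Credit: $173,300 is at or above $167,800, so the credit is $0.
Apprenticeship Credit: $173,300 meets or exceeds the $166,900 cutoff, so the credit is $0.
Working Family Credit: income exceeds $98,600 by $74,700, which is 30 full-or-partial $2,500 increments; reduction = 30 × $55 = $1,650, leaving $629.
Total: $4,773 + $0 + $0 + $629 = $5,402.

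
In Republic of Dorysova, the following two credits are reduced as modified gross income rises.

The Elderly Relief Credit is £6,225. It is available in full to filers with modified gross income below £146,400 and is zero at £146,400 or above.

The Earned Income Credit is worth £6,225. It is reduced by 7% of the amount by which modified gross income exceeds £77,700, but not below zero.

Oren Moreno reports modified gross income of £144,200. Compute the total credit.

Elderly Relief Credit: £144,200 is below the £146,400 cutoff, so the full £6,225 applies.
Earned Income Credit: 7% of the £66,500 excess over £77,700 is £4,655; credit = £6,225 − £4,655 = £1,570.
Total: £6,225 + £1,570 = £7,795.

£7,795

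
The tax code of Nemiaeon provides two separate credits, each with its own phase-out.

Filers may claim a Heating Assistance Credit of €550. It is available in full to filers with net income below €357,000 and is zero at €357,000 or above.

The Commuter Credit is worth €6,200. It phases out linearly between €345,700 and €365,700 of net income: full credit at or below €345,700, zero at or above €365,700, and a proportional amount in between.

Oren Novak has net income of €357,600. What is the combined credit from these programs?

Heating Assistance Credit: €357,600 meets or exceeds the €357,000 cutoff, so the credit is €0.
Commuter Credit: €357,600 is €11,900 into a €20,000 phase-out range, leaving 8,100/20,000 of the credit: €6,200 × 8,100/20,000 = €2,511.
Total: €0 + €2,511 = €2,511.

€2,511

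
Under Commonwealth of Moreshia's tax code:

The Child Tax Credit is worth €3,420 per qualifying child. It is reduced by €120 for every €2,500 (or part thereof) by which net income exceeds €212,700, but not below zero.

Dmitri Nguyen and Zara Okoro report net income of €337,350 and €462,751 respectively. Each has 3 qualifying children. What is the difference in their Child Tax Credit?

€4,260

Dmitri (€337,350): Child Tax Credit: base = 3 × €3,420 = €10,260. income exceeds €212,700 by €124,650, which is 50 full-or-partial €2,500 increments; reduction = 50 × €120 = €6,000, leaving €4,260.
Zara (€462,751): Child Tax Credit: base = 3 × €3,420 = €10,260. income exceeds €212,700 by €250,051 → 101 increments × €120 = €12,120 ≥ base, so the credit is €0.
Difference: |€4,260 − €0| = €4,260.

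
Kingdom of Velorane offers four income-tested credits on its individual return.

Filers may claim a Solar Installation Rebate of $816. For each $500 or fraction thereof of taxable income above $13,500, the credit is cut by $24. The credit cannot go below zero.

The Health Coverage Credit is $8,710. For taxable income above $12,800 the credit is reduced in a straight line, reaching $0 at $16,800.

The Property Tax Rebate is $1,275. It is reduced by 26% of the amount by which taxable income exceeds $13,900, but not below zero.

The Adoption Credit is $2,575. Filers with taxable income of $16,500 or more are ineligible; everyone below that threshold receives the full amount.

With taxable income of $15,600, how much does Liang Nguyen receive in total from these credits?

Solar Installation Rebate: income exceeds $13,500 by $2,100, which is 5 full-or-partial $500 increments; reduction = 5 × $24 = $120, leaving $696.
Health Coverage Credit: $15,600 is $2,800 into a $4,000 phase-out range, leaving 1,200/4,000 of the credit: $8,710 × 1,200/4,000 = $2,613.
Property Tax Rebate: 26% of the $1,700 excess over $13,900 is $442; credit = $1,275 − $442 = $833.
Adoption Credit: $15,600 is below the $16,500 cutoff, so the full $2,575 applies.
Total: $696 + $2,613 + $833 + $2,575 = $6,717.

$6,717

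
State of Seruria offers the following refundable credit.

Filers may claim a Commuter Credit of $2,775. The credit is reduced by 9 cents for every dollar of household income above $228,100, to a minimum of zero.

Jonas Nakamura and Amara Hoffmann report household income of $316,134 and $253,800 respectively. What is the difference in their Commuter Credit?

$462

Jonas ($316,134): Commuter Credit: 9% of the $88,034 excess over $228,100 is $7,923.06 ≥ base, so the credit is $0.
Amara ($253,800): Commuter Credit: 9% of the $25,700 excess over $228,100 is $2,313; credit = $2,775 − $2,313 = $462.
Difference: |$0 − $462| = $462.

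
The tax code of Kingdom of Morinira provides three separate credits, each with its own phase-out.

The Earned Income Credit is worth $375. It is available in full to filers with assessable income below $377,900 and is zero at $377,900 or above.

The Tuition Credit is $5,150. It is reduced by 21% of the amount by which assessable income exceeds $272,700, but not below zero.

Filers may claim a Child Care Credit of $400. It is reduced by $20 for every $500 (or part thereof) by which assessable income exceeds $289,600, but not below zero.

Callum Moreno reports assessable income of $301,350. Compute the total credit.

Earned Income Credit: $301,350 is below the $377,900 cutoff, so the full $375 applies.
Tuition Credit: 21% of the $28,650 excess over $272,700 is $6,016.50 ≥ base, so the credit is $0.
Child Care Credit: income exceeds $289,600 by $11,750 → 24 increments × $20 = $480 ≥ base, so the credit is $0.
Total: $375 + $0 + $0 = $375.

$375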